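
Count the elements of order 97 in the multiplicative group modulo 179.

φ(179) = 179 − 1 = 178 = 2 · 89.
(Z/179Z)^× is cyclic (|G| = 178); a cyclic group of order m has exactly φ(d) elements of each order d | m, and none otherwise.
Since 97 ∤ 178, the count is 0.

0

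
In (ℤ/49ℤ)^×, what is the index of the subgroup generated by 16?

Since 16 ∈ (Z/49Z)^×, its order divides φ(49) = φ(7^2) = 7·(7−1) = 42 = 2 · 3 · 7.
Divisors of 42: 1, 2, 3, 6, 7, 14, 21, 42.
Evaluate successive powers at the divisors of 42:
16^1 ≡ 16 (mod 49)
16^2 ≡ 11 (mod 49)
16^3 ≡ 29 (mod 49)
16^6 ≡ 8 (mod 49)
16^7 ≡ 30 (mod 49)
16^14 ≡ 18 (mod 49)
16^21 ≡ 1 (mod 49) ✓
Thus |⟨16⟩| = ord(16) = 21.
[(Z/49Z)^× : ⟨16⟩] = 42/21 = 2.

2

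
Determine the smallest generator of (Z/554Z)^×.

5

φ(554) = φ(2)·φ(277) = 1·276 = 276 = 2^2 · 3 · 23.
Test candidates g = 2, 3, … against the prime factors q ∈ {2, 3, 23} of φ(554): g is a generator iff g^(276/q) ≢ 1 for every such q.
g = 2: gcd(2, 554) = 2 > 1, not a unit — skip.
g = 3: 3^138 ≡ 1 — hits 1, so not a primitive root.
g = 4: gcd(4, 554) = 2 > 1, not a unit — skip.
g = 5: 5^138 ≡ 553; 5^92 ≡ 393; 5^12 ≡ 27 — none is 1, so 5 is a primitive root.
Hence the least primitive root of 554 is 5.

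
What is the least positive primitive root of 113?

3

φ(113) = 113 − 1 = 112 = 2^4 · 7.
Test candidates g = 2, 3, … against the prime factors q ∈ {2, 7} of φ(113): g is a generator iff g^(112/q) ≢ 1 for every such q.
g = 2: 2^56 ≡ 1 — hits 1, so not a primitive root.
g = 3: 3^56 ≡ 112; 3^16 ≡ 49 — none is 1, so 3 is a primitive root.
The smallest primitive root modulo 113 is 3.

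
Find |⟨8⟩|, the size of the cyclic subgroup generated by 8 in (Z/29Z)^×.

The order of 8 must divide φ(29) = 29 − 1 = 28 = 2^2 · 7.
Divisors of 28: 1, 2, 4, 7, 14, 28.
Test each divisor d:
8^1 ≡ 8
8^2 ≡ 6
8^4 ≡ 7
8^7 ≡ 17
8^14 ≡ 28
8^28 ≡ 1
Hence ord(8) = 28.

28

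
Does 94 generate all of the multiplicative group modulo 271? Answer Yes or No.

φ(271) = 271 − 1 = 270 = 2 · 3^3 · 5.
It suffices to check that the order of 94 is not a proper divisor of 270: compute 94^(270/q) for q ∈ {2, 3, 5}.
94^135 ≡ 270 (mod 271)  [q = 2: ≢ 1 ✓]
94^90 ≡ 242 (mod 271)  [q = 3: ≢ 1 ✓]
94^54 ≡ 10 (mod 271)  [q = 5: ≢ 1 ✓]
Every test exponent gives a nontrivial residue, hence 94 generates the full group.

Yes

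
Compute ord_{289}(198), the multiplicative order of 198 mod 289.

By Lagrange's theorem, ord_289(198) divides φ(289) = φ(17^2) = 17·(17−1) = 272 = 2^4 · 17.
Divisors of 272: 1, 2, 4, 8, 16, 17, 34, 68, 136, 272.
Compute 198^d (mod 289) for the divisors d until we hit 1:
198^1 ≡ 198 (mod 289)
198^2 ≡ 189 (mod 289)
198^4 ≡ 174 (mod 289)
198^8 ≡ 220 (mod 289)
198^16 ≡ 137 (mod 289)
198^17 ≡ 249 (mod 289)
198^34 ≡ 155 (mod 289)
198^68 ≡ 38 (mod 289)
198^136 ≡ 288 (mod 289)
198^272 ≡ 1 (mod 289) ✓
Therefore the multiplicative order of 198 modulo 289 is 272.

272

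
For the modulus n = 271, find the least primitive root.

6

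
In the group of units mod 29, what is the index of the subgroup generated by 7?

The order of 7 must divide φ(29) = 29 − 1 = 28 = 2^2 · 7.
Divisors of 28: 1, 2, 4, 7, 14, 28.
Compute 7^d (mod 29) for the divisors d until we hit 1:
7^1 ≡ 7 (mod 29)
7^2 ≡ 20 (mod 29)
7^4 ≡ 23 (mod 29)
7^7 ≡ 1 (mod 29) ✓
Thus |⟨7⟩| = ord(7) = 7.
[(Z/29Z)^× : ⟨7⟩] = 28/7 = 4.

4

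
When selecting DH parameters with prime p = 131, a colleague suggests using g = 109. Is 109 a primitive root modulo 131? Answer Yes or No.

No

φ(131) = 131 − 1 = 130 = 2 · 5 · 13.
109 is a primitive root mod 131 iff 109^(φ(131)/q) ≢ 1 for every prime q | φ(131), i.e. q ∈ {2, 5, 13}.
109^65 ≡ 1 (mod 131)  [q = 2: ≡ 1 ✗]
109^26 ≡ 58 (mod 131)  [q = 5: ≢ 1 ✓]
109^10 ≡ 80 (mod 131)  [q = 13: ≢ 1 ✓]
Since 109^65 ≡ 1, the order of 109 divides 65 < 130, so 109 is not a primitive root.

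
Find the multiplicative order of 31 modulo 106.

ord(31) | φ(106) = φ(2)·φ(53) = 1·52 = 52 = 2^2 · 13.
Divisors of 52: 1, 2, 4, 13, 26, 52.
Compute 31^d (mod 106) for the divisors d until we hit 1:
31^1 ≡ 31 (mod 106)
31^2 ≡ 7 (mod 106)
31^4 ≡ 49 (mod 106)
31^13 ≡ 83 (mod 106)
31^26 ≡ 105 (mod 106)
31^52 ≡ 1 (mod 106) ✓
So ord_106(31) = 52.

52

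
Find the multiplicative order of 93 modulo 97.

24

The order of 93 must divide φ(97) = 97 − 1 = 96 = 2^5 · 3.
Divisors of 96: 1, 2, 3, 4, 6, 8, 12, 16, 24, 32, 48, 96.
Evaluate successive powers at the divisors of 96:
93^1 ≡ 93 (mod 97)
93^2 ≡ 16 (mod 97)
93^3 ≡ 33 (mod 97)
93^4 ≡ 62 (mod 97)
93^6 ≡ 22 (mod 97)
93^8 ≡ 61 (mod 97)
93^12 ≡ 96 (mod 97)
93^16 ≡ 35 (mod 97)
93^24 ≡ 1 (mod 97) ✓
The smallest such exponent is 24, so the order of 93 is 24.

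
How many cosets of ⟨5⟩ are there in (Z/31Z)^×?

Since 5 ∈ (Z/31Z)^×, its order divides φ(31) = 31 − 1 = 30 = 2 · 3 · 5.
Divisors of 30: 1, 2, 3, 5, 6, 10, 15, 30.
Test each divisor d:
5^1 ≡ 5 (mod 31)
5^2 ≡ 25 (mod 31)
5^3 ≡ 1 (mod 31) ✓
Thus |⟨5⟩| = ord(5) = 3.
The index is φ(31) / ord(5) = 30 / 3 = 10.

10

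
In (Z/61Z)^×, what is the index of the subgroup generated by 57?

4

By Lagrange's theorem, ord_61(57) divides φ(61) = 61 − 1 = 60 = 2^2 · 3 · 5.
Divisors of 60: 1, 2, 3, 4, 5, 6, 10, 12, 15, 20, 30, 60.
Evaluate successive powers at the divisors of 60:
57^1 ≡ 57
57^2 ≡ 16
57^3 ≡ 58
57^4 ≡ 12
57^5 ≡ 13
57^6 ≡ 9
57^10 ≡ 47
57^12 ≡ 20
57^15 ≡ 1
Thus |⟨57⟩| = ord(57) = 15.
The index is φ(61) / ord(57) = 60 / 15 = 4.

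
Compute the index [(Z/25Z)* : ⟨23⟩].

1

The order of 23 must divide φ(25) = φ(5^2) = 5·(5−1) = 20 = 2^2 · 5.
Divisors of 20: 1, 2, 4, 5, 10, 20.
Evaluate successive powers at the divisors of 20:
23^1 ≡ 23 (mod 25)
23^2 ≡ 4 (mod 25)
23^4 ≡ 16 (mod 25)
23^5 ≡ 18 (mod 25)
23^10 ≡ 24 (mod 25)
23^20 ≡ 1 (mod 25) ✓
So ord_25(23) = 20, hence |⟨23⟩| = 20.
[(Z/25Z)^× : ⟨23⟩] = 20/20 = 1.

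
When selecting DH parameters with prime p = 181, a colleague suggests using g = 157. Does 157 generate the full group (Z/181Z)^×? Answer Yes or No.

Yes

φ(181) = 181 − 1 = 180 = 2^2 · 3^2 · 5.
An element g generates (Z/181Z)^× iff g^(180/q) ≢ 1 (mod 181) for each prime q ∈ {2, 3, 5}.
157^90 ≡ 180 (mod 181)  [q = 2: ≢ 1 ✓]
157^60 ≡ 132 (mod 181)  [q = 3: ≢ 1 ✓]
157^36 ≡ 135 (mod 181)  [q = 5: ≢ 1 ✓]
All checks pass, so 157 has order 180 and is a primitive root modulo 181.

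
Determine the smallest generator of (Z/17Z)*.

3

φ(17) = 17 − 1 = 16 = 2^4.
g is a primitive root iff g^(16/q) ≢ 1 (mod 17) for each prime q ∈ {2}.
g = 2: 2^8 ≡ 1 — hits 1, so not a primitive root.
g = 3: 3^8 ≡ 16 — none is 1, so 3 is a primitive root.
So 3 is the smallest generator of (Z/17Z)^×.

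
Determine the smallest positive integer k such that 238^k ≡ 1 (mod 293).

146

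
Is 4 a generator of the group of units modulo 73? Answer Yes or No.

φ(73) = 73 − 1 = 72 = 2^3 · 3^2.
An element g generates (Z/73Z)^× iff g^(72/q) ≢ 1 (mod 73) for each prime q ∈ {2, 3}.
4^36 ≡ 1 (mod 73)  [q = 2: ≡ 1 ✗]
4^24 ≡ 8 (mod 73)  [q = 3: ≢ 1 ✓]
The check at q = 2 fails, so 4 generates a proper subgroup.

No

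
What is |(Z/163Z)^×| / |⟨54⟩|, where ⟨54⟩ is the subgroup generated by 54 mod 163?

Since 54 ∈ (Z/163Z)^×, its order divides φ(163) = 163 − 1 = 162 = 2 · 3^4.
Divisors of 162: 1, 2, 3, 6, 9, 18, 27, 54, 81, 162.
Check 54^d mod 163 for each divisor in increasing order:
54^1 ≡ 54 (mod 163)
54^2 ≡ 145 (mod 163)
54^3 ≡ 6 (mod 163)
54^6 ≡ 36 (mod 163)
54^9 ≡ 53 (mod 163)
54^18 ≡ 38 (mod 163)
54^27 ≡ 58 (mod 163)
54^54 ≡ 104 (mod 163)
54^81 ≡ 1 (mod 163) ✓
Thus |⟨54⟩| = ord(54) = 81.
[(Z/163Z)^× : ⟨54⟩] = 162/81 = 2.

2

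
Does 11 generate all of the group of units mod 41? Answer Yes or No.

Yes

φ(41) = 41 − 1 = 40 = 2^3 · 5.
An element g generates (Z/41Z)^× iff g^(40/q) ≢ 1 (mod 41) for each prime q ∈ {2, 5}.
11^20 ≡ 40 (mod 41)  [q = 2: ≢ 1 ✓]
11^8 ≡ 16 (mod 41)  [q = 5: ≢ 1 ✓]
All checks pass, so 11 has order 40 and is a primitive root modulo 41.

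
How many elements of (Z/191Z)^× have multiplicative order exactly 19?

18

φ(191) = 191 − 1 = 190 = 2 · 5 · 19.
In a cyclic group of order 190, there are φ(d) elements of order d for each divisor d of 190, and zero for non-divisors.
19 | 190, and φ(19) = 19 − 1 = 18.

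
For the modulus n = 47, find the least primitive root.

φ(47) = 47 − 1 = 46 = 2 · 23.
g is a primitive root iff g^(46/q) ≢ 1 (mod 47) for each prime q ∈ {2, 23}.
g = 2: 2^23 ≡ 1 — hits 1, so not a primitive root.
g = 3: 3^23 ≡ 1 — hits 1, so not a primitive root.
g = 4: 4^23 ≡ 1 — hits 1, so not a primitive root.
g = 5: 5^23 ≡ 46; 5^2 ≡ 25 — none is 1, so 5 is a primitive root.
So 5 is the smallest generator of (Z/47Z)^×.

5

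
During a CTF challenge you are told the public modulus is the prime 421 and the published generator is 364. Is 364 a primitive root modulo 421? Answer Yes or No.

Yes

φ(421) = 421 − 1 = 420 = 2^2 · 3 · 5 · 7.
Test 364^(420/q) mod 421 for each prime factor q of 420:
364^210 ≡ 420 (mod 421)  [q = 2: ≢ 1 ✓]
364^140 ≡ 20 (mod 421)  [q = 3: ≢ 1 ✓]
364^84 ≡ 279 (mod 421)  [q = 5: ≢ 1 ✓]
364^60 ≡ 152 (mod 421)  [q = 7: ≢ 1 ✓]
None equal 1, so ord_421(364) = 420: 364 is a primitive root.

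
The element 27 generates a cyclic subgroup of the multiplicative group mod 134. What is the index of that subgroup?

By Lagrange's theorem, ord_134(27) divides φ(134) = φ(2)·φ(67) = 1·66 = 66 = 2 · 3 · 11.
Divisors of 66: 1, 2, 3, 6, 11, 22, 33, 66.
Evaluate successive powers at the divisors of 66:
27^1 ≡ 27 (mod 134)
27^2 ≡ 59 (mod 134)
27^3 ≡ 119 (mod 134)
27^6 ≡ 91 (mod 134)
27^11 ≡ 133 (mod 134)
27^22 ≡ 1 (mod 134) ✓
The order of 27 is 22, so the subgroup it generates has 22 elements.
The index is φ(134) / ord(27) = 66 / 22 = 3.

3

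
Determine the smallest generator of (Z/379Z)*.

2

φ(379) = 379 − 1 = 378 = 2 · 3^3 · 7.
Test candidates g = 2, 3, … against the prime factors q ∈ {2, 3, 7} of φ(379): g is a generator iff g^(378/q) ≢ 1 for every such q.
g = 2: 2^189 ≡ 378; 2^126 ≡ 327; 2^54 ≡ 125 — none is 1, so 2 is a primitive root.
So 2 is the smallest generator of (Z/379Z)^×.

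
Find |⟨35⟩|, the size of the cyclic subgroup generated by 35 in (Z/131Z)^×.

65

By Lagrange's theorem, ord_131(35) divides φ(131) = 131 − 1 = 130 = 2 · 5 · 13.
Divisors of 130: 1, 2, 5, 10, 13, 26, 65, 130.
Test each divisor d:
35^1 ≡ 35
35^2 ≡ 46
35^5 ≡ 45
35^10 ≡ 60
35^13 ≡ 53
35^26 ≡ 58
35^65 ≡ 1
Therefore the multiplicative order of 35 modulo 131 is 65.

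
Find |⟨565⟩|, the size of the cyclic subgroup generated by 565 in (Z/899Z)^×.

420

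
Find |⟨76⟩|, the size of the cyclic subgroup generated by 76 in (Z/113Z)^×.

112

Since 76 ∈ (Z/113Z)^×, its order divides φ(113) = 113 − 1 = 112 = 2^4 · 7.
Divisors of 112: 1, 2, 4, 7, 8, 14, 16, 28, 56, 112.
Compute 76^d (mod 113) for the divisors d until we hit 1:
76^1 ≡ 76 (mod 113)
76^2 ≡ 13 (mod 113)
76^4 ≡ 56 (mod 113)
76^7 ≡ 71 (mod 113)
76^8 ≡ 85 (mod 113)
76^14 ≡ 69 (mod 113)
76^16 ≡ 106 (mod 113)
76^28 ≡ 15 (mod 113)
76^56 ≡ 112 (mod 113)
76^112 ≡ 1 (mod 113) ✓
So ord_113(76) = 112.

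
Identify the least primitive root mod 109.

6

φ(109) = 109 − 1 = 108 = 2^2 · 3^3.
Test candidates g = 2, 3, … against the prime factors q ∈ {2, 3} of φ(109): g is a generator iff g^(108/q) ≢ 1 for every such q.
g = 2: 2^54 ≡ 108; 2^36 ≡ 1 — hits 1, so not a primitive root.
g = 3: 3^54 ≡ 1 — hits 1, so not a primitive root.
g = 4: 4^54 ≡ 1 — hits 1, so not a primitive root.
g = 5: 5^54 ≡ 1 — hits 1, so not a primitive root.
g = 6: 6^54 ≡ 108; 6^36 ≡ 63 — none is 1, so 6 is a primitive root.
The smallest primitive root modulo 109 is 6.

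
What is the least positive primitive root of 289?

3

φ(289) = φ(17^2) = 17·(17−1) = 272 = 2^4 · 17.
Test candidates g = 2, 3, … against the prime factors q ∈ {2, 17} of φ(289): g is a generator iff g^(272/q) ≢ 1 for every such q.
g = 2: 2^136 ≡ 1 — hits 1, so not a primitive root.
g = 3: 3^136 ≡ 288; 3^16 ≡ 171 — none is 1, so 3 is a primitive root.
The smallest primitive root modulo 289 is 3.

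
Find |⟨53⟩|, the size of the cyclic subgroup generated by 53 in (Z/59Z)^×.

29

Since 53 ∈ (Z/59Z)^×, its order divides φ(59) = 59 − 1 = 58 = 2 · 29.
Divisors of 58: 1, 2, 29, 58.
Compute 53^d (mod 59) for the divisors d until we hit 1:
53^1 ≡ 53
53^2 ≡ 36
53^29 ≡ 1
The smallest such exponent is 29, so the order of 53 is 29.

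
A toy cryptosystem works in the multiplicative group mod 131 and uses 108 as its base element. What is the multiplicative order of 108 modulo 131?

ord(108) | φ(131) = 131 − 1 = 130 = 2 · 5 · 13.
Divisors of 130: 1, 2, 5, 10, 13, 26, 65, 130.
Evaluate successive powers at the divisors of 130:
108^1 ≡ 108
108^2 ≡ 5
108^5 ≡ 80
108^10 ≡ 112
108^13 ≡ 89
108^26 ≡ 61
108^65 ≡ 1
Hence ord(108) = 65.

65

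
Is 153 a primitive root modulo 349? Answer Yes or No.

No

φ(349) = 349 − 1 = 348 = 2^2 · 3 · 29.
Test 153^(348/q) mod 349 for each prime factor q of 348:
153^174 ≡ 1 (mod 349)  [q = 2: ≡ 1 ✗]
153^116 ≡ 226 (mod 349)  [q = 3: ≢ 1 ✓]
153^12 ≡ 171 (mod 349)  [q = 29: ≢ 1 ✓]
153^174 ≡ 1 shows ord(153) | 174, strictly less than φ(349); not a primitive root.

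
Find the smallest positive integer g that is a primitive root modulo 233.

φ(233) = 233 − 1 = 232 = 2^3 · 29.
g is a primitive root iff g^(232/q) ≢ 1 (mod 233) for each prime q ∈ {2, 29}.
g = 2: 2^116 ≡ 1 — hits 1, so not a primitive root.
g = 3: 3^116 ≡ 232; 3^8 ≡ 37 — none is 1, so 3 is a primitive root.
The smallest primitive root modulo 233 is 3.

3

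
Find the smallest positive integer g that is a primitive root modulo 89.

3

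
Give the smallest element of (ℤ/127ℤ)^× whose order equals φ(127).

φ(127) = 127 − 1 = 126 = 2 · 3^2 · 7.
g is a primitive root iff g^(126/q) ≢ 1 (mod 127) for each prime q ∈ {2, 3, 7}.
g = 2: 2^63 ≡ 1 — hits 1, so not a primitive root.
g = 3: 3^63 ≡ 126; 3^42 ≡ 107; 3^18 ≡ 4 — none is 1, so 3 is a primitive root.
The smallest primitive root modulo 127 is 3.

3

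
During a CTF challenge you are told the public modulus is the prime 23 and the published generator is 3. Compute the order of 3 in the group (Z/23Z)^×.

11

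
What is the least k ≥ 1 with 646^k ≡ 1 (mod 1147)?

36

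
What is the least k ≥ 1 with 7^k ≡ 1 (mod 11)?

10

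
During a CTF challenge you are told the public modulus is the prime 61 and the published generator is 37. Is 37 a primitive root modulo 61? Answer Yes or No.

No

φ(61) = 61 − 1 = 60 = 2^2 · 3 · 5.
An element g generates (Z/61Z)^× iff g^(60/q) ≢ 1 (mod 61) for each prime q ∈ {2, 3, 5}.
37^30 ≡ 60 (mod 61)  [q = 2: ≢ 1 ✓]
37^20 ≡ 1 (mod 61)  [q = 3: ≡ 1 ✗]
37^12 ≡ 34 (mod 61)  [q = 5: ≢ 1 ✓]
The check at q = 3 fails, so 37 generates a proper subgroup.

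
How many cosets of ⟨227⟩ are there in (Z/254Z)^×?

6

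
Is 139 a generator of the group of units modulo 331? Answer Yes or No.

No

φ(331) = 331 − 1 = 330 = 2 · 3 · 5 · 11.
An element g generates (Z/331Z)^× iff g^(330/q) ≢ 1 (mod 331) for each prime q ∈ {2, 3, 5, 11}.
139^165 ≡ 1 (mod 331)  [q = 2: ≡ 1 ✗]
139^110 ≡ 299 (mod 331)  [q = 3: ≢ 1 ✓]
139^66 ≡ 124 (mod 331)  [q = 5: ≢ 1 ✓]
139^30 ≡ 270 (mod 331)  [q = 11: ≢ 1 ✓]
The check at q = 2 fails, so 139 generates a proper subgroup.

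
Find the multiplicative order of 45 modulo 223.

222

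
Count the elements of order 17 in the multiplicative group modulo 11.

0

φ(11) = 11 − 1 = 10 = 2 · 5.
In a cyclic group of order 10, there are φ(d) elements of order d for each divisor d of 10, and zero for non-divisors.
Here 10 is not a multiple of 17, so there are no elements of order 17.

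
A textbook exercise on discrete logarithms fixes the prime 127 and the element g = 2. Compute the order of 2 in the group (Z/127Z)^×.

Since 2 ∈ (Z/127Z)^×, its order divides φ(127) = 127 − 1 = 126 = 2 · 3^2 · 7.
Divisors of 126: 1, 2, 3, 6, 7, 9, 14, 18, 21, 42, 63, 126.
Test each divisor d:
2^1 ≡ 2 (mod 127)
2^2 ≡ 4 (mod 127)
2^3 ≡ 8 (mod 127)
2^6 ≡ 64 (mod 127)
2^7 ≡ 1 (mod 127) ✓
The smallest such exponent is 7, so the order of 2 is 7.

7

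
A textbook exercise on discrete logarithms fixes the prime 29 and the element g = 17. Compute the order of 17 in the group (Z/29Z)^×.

Since 17 ∈ (Z/29Z)^×, its order divides φ(29) = 29 − 1 = 28 = 2^2 · 7.
Divisors of 28: 1, 2, 4, 7, 14, 28.
Test each divisor d:
17^1 ≡ 17
17^2 ≡ 28
17^4 ≡ 1
Hence ord(17) = 4.

4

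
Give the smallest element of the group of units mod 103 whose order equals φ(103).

5

φ(103) = 103 − 1 = 102 = 2 · 3 · 17.
Test candidates g = 2, 3, … against the prime factors q ∈ {2, 3, 17} of φ(103): g is a generator iff g^(102/q) ≢ 1 for every such q.
g = 2: 2^51 ≡ 1 — hits 1, so not a primitive root.
g = 3: 3^51 ≡ 102; 3^34 ≡ 1 — hits 1, so not a primitive root.
g = 4: 4^51 ≡ 1 — hits 1, so not a primitive root.
g = 5: 5^51 ≡ 102; 5^34 ≡ 56; 5^6 ≡ 72 — none is 1, so 5 is a primitive root.
So 5 is the smallest generator of (Z/103Z)^×.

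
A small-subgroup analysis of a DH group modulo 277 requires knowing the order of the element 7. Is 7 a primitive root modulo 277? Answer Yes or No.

No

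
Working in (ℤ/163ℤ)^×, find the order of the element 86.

54

The order of 86 must divide φ(163) = 163 − 1 = 162 = 2 · 3^4.
Divisors of 162: 1, 2, 3, 6, 9, 18, 27, 54, 81, 162.
Evaluate successive powers at the divisors of 162:
86^1 ≡ 86
86^2 ≡ 61
86^3 ≡ 30
86^6 ≡ 85
86^9 ≡ 105
86^18 ≡ 104
86^27 ≡ 162
86^54 ≡ 1
The smallest such exponent is 54, so the order of 86 is 54.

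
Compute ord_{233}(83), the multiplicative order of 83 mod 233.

232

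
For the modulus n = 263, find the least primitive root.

5

φ(263) = 263 − 1 = 262 = 2 · 131.
Test candidates g = 2, 3, … against the prime factors q ∈ {2, 131} of φ(263): g is a generator iff g^(262/q) ≢ 1 for every such q.
g = 2: 2^131 ≡ 1 — hits 1, so not a primitive root.
g = 3: 3^131 ≡ 1 — hits 1, so not a primitive root.
g = 4: 4^131 ≡ 1 — hits 1, so not a primitive root.
g = 5: 5^131 ≡ 262; 5^2 ≡ 25 — none is 1, so 5 is a primitive root.
Hence the least primitive root of 263 is 5.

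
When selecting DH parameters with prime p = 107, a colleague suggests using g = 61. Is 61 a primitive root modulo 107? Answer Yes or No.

No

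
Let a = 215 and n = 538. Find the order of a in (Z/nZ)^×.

By Lagrange's theorem, ord_538(215) divides φ(538) = φ(2)·φ(269) = 1·268 = 268 = 2^2 · 67.
Divisors of 268: 1, 2, 4, 67, 134, 268.
Check 215^d mod 538 for each divisor in increasing order:
215^1 ≡ 215 (mod 538)
215^2 ≡ 495 (mod 538)
215^4 ≡ 235 (mod 538)
215^67 ≡ 537 (mod 538)
215^134 ≡ 1 (mod 538) ✓
So ord_538(215) = 134.

134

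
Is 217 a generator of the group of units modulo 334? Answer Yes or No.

No

φ(334) = φ(2)·φ(167) = 1·166 = 166 = 2 · 83.
It suffices to check that the order of 217 is not a proper divisor of 166: compute 217^(166/q) for q ∈ {2, 83}.
217^83 ≡ 1 (mod 334)  [q = 2: ≡ 1 ✗]
217^2 ≡ 329 (mod 334)  [q = 83: ≢ 1 ✓]
The check at q = 2 fails, so 217 generates a proper subgroup.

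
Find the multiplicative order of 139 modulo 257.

128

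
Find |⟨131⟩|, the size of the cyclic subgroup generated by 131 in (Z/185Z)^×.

36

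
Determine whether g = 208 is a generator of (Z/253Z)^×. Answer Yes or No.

253 = 11 · 23 is a product of two distinct odd primes, so (Z/253Z)^× ≅ (Z/11Z)^× × (Z/23Z)^× is not cyclic.
No primitive root modulo 253 exists; in particular 208 is not one.

No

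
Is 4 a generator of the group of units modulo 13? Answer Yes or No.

φ(13) = 13 − 1 = 12 = 2^2 · 3.
Test 4^(12/q) mod 13 for each prime factor q of 12:
4^6 ≡ 1 (mod 13)  [q = 2: ≡ 1 ✗]
4^4 ≡ 9 (mod 13)  [q = 3: ≢ 1 ✓]
4^6 ≡ 1 shows ord(4) | 6, strictly less than φ(13); not a primitive root.

No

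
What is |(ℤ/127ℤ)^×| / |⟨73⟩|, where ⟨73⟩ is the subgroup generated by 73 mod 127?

ord(73) | φ(127) = 127 − 1 = 126 = 2 · 3^2 · 7.
Divisors of 126: 1, 2, 3, 6, 7, 9, 14, 18, 21, 42, 63, 126.
Compute 73^d (mod 127) for the divisors d until we hit 1:
73^1 ≡ 73 (mod 127)
73^2 ≡ 122 (mod 127)
73^3 ≡ 16 (mod 127)
73^6 ≡ 2 (mod 127)
73^7 ≡ 19 (mod 127)
73^9 ≡ 32 (mod 127)
73^14 ≡ 107 (mod 127)
73^18 ≡ 8 (mod 127)
73^21 ≡ 1 (mod 127) ✓
The order of 73 is 21, so the subgroup it generates has 21 elements.
[(Z/127Z)^× : ⟨73⟩] = 126/21 = 6.

6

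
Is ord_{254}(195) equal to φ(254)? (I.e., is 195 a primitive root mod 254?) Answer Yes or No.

No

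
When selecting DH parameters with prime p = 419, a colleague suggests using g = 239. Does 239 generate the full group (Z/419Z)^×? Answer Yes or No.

φ(419) = 419 − 1 = 418 = 2 · 11 · 19.
An element g generates (Z/419Z)^× iff g^(418/q) ≢ 1 (mod 419) for each prime q ∈ {2, 11, 19}.
239^209 ≡ 418 (mod 419)  [q = 2: ≢ 1 ✓]
239^38 ≡ 334 (mod 419)  [q = 11: ≢ 1 ✓]
239^22 ≡ 136 (mod 419)  [q = 19: ≢ 1 ✓]
Every test exponent gives a nontrivial residue, hence 239 generates the full group.

Yes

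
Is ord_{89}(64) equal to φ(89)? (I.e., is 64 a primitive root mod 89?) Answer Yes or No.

No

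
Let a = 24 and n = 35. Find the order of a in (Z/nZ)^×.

6

By Lagrange's theorem, ord_35(24) divides φ(35) = φ(5·7) = (5−1)·(7−1) = 4·6 = 24 = 2^3 · 3.
Divisors of 24: 1, 2, 3, 4, 6, 8, 12, 24.
Test each divisor d:
24^1 ≡ 24
24^2 ≡ 16
24^3 ≡ 34
24^4 ≡ 11
24^6 ≡ 1
The smallest such exponent is 6, so the order of 24 is 6.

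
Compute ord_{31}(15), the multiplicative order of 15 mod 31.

The order of 15 must divide φ(31) = 31 − 1 = 30 = 2 · 3 · 5.
Divisors of 30: 1, 2, 3, 5, 6, 10, 15, 30.
Compute 15^d (mod 31) for the divisors d until we hit 1:
15^1 ≡ 15
15^2 ≡ 8
15^3 ≡ 27
15^5 ≡ 30
15^6 ≡ 16
15^10 ≡ 1
Hence ord(15) = 10.

10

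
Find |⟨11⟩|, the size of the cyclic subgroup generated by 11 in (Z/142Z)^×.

70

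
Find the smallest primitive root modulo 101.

2

φ(101) = 101 − 1 = 100 = 2^2 · 5^2.
Test candidates g = 2, 3, … against the prime factors q ∈ {2, 5} of φ(101): g is a generator iff g^(100/q) ≢ 1 for every such q.
g = 2: 2^50 ≡ 100; 2^20 ≡ 95 — none is 1, so 2 is a primitive root.
So 2 is the smallest generator of (Z/101Z)^×.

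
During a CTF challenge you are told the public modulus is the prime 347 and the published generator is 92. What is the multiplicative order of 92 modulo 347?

By Lagrange's theorem, ord_347(92) divides φ(347) = 347 − 1 = 346 = 2 · 173.
Divisors of 346: 1, 2, 173, 346.
Test each divisor d:
92^1 ≡ 92 (mod 347)
92^2 ≡ 136 (mod 347)
92^173 ≡ 346 (mod 347)
92^346 ≡ 1 (mod 347) ✓
Therefore the multiplicative order of 92 modulo 347 is 346.

346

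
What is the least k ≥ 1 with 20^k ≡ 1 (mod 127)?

6

By Lagrange's theorem, ord_127(20) divides φ(127) = 127 − 1 = 126 = 2 · 3^2 · 7.
Divisors of 126: 1, 2, 3, 6, 7, 9, 14, 18, 21, 42, 63, 126.
Test each divisor d:
20^1 ≡ 20 (mod 127)
20^2 ≡ 19 (mod 127)
20^3 ≡ 126 (mod 127)
20^6 ≡ 1 (mod 127) ✓
The smallest such exponent is 6, so the order of 20 is 6.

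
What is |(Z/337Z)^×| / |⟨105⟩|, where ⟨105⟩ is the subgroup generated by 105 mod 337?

7

ord(105) | φ(337) = 337 − 1 = 336 = 2^4 · 3 · 7.
Divisors of 336: 1, 2, 3, 4, 6, 7, 8, 12, 14, 16, 21, 24, 28, 42, 48, 56, 84, 112, 168, 336.
Test each divisor d:
105^1 ≡ 105 (mod 337)
105^2 ≡ 241 (mod 337)
105^3 ≡ 30 (mod 337)
105^4 ≡ 117 (mod 337)
105^6 ≡ 226 (mod 337)
105^7 ≡ 140 (mod 337)
105^8 ≡ 209 (mod 337)
105^12 ≡ 189 (mod 337)
105^14 ≡ 54 (mod 337)
105^16 ≡ 208 (mod 337)
105^21 ≡ 146 (mod 337)
105^24 ≡ 336 (mod 337)
105^28 ≡ 220 (mod 337)
105^42 ≡ 85 (mod 337)
105^48 ≡ 1 (mod 337) ✓
The order of 105 is 48, so the subgroup it generates has 48 elements.
Index = |(Z/337Z)^×| / |⟨105⟩| = 336 / 48 = 7.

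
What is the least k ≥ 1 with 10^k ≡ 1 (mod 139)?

46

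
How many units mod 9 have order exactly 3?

φ(9) = φ(3^2) = 3·(3−1) = 6 = 2 · 3.
In a cyclic group of order 6, there are φ(d) elements of order d for each divisor d of 6, and zero for non-divisors.
3 | 6, and φ(3) = 3 − 1 = 2.

2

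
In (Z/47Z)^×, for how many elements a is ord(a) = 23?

22

φ(47) = 47 − 1 = 46 = 2 · 23.
In a cyclic group of order 46, there are φ(d) elements of order d for each divisor d of 46, and zero for non-divisors.
23 | 46, and φ(23) = 23 − 1 = 22.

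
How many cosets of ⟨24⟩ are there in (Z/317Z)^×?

4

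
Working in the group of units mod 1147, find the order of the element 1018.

36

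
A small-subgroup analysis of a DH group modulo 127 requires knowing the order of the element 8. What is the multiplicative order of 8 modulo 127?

7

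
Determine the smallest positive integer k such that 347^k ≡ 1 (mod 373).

372

Since 347 ∈ (Z/373Z)^×, its order divides φ(373) = 373 − 1 = 372 = 2^2 · 3 · 31.
Divisors of 372: 1, 2, 3, 4, 6, 12, 31, 62, 93, 124, 186, 372.
Test each divisor d:
347^1 ≡ 347 (mod 373)
347^2 ≡ 303 (mod 373)
347^3 ≡ 328 (mod 373)
347^4 ≡ 51 (mod 373)
347^6 ≡ 160 (mod 373)
347^12 ≡ 236 (mod 373)
347^31 ≡ 304 (mod 373)
347^62 ≡ 285 (mod 373)
347^93 ≡ 104 (mod 373)
347^124 ≡ 284 (mod 373)
347^186 ≡ 372 (mod 373)
347^372 ≡ 1 (mod 373) ✓
The smallest such exponent is 372, so the order of 347 is 372.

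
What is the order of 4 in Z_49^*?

21

The order of 4 must divide φ(49) = φ(7^2) = 7·(7−1) = 42 = 2 · 3 · 7.
Divisors of 42: 1, 2, 3, 6, 7, 14, 21, 42.
Evaluate successive powers at the divisors of 42:
4^1 ≡ 4
4^2 ≡ 16
4^3 ≡ 15
4^6 ≡ 29
4^7 ≡ 18
4^14 ≡ 30
4^21 ≡ 1
Hence ord(4) = 21.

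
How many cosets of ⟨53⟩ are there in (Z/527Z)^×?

4

By Lagrange's theorem, ord_527(53) divides φ(527) = φ(17·31) = (17−1)·(31−1) = 16·30 = 480 = 2^5 · 3 · 5.
Divisors of 480: 1, 2, 3, 4, 5, 6, 8, 10, 12, 15, 16, 20, 24, 30, 32, 40, 48, 60, 80, 96, 120, 160, 240, 480.
Evaluate successive powers at the divisors of 480:
53^1 ≡ 53
53^2 ≡ 174
53^3 ≡ 263
53^4 ≡ 237
53^5 ≡ 440
53^6 ≡ 132
53^8 ≡ 307
53^10 ≡ 191
53^12 ≡ 33
53^15 ≡ 247
53^16 ≡ 443
53^20 ≡ 118
53^24 ≡ 35
53^30 ≡ 404
53^32 ≡ 205
53^40 ≡ 222
53^48 ≡ 171
53^60 ≡ 373
53^80 ≡ 273
53^96 ≡ 256
53^120 ≡ 1
The order of 53 is 120, so the subgroup it generates has 120 elements.
[(Z/527Z)^× : ⟨53⟩] = 480/120 = 4.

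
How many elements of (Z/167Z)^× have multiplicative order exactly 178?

0

φ(167) = 167 − 1 = 166 = 2 · 83.
Since (Z/167Z)^× is cyclic of order 166, the number of elements of order d is φ(d) when d | 166 and 0 otherwise.
Since 178 ∤ 166, the count is 0.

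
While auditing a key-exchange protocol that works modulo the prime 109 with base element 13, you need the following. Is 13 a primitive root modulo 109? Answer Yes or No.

φ(109) = 109 − 1 = 108 = 2^2 · 3^3.
13 is a primitive root mod 109 iff 13^(φ(109)/q) ≢ 1 for every prime q | φ(109), i.e. q ∈ {2, 3}.
13^54 ≡ 108 (mod 109)  [q = 2: ≢ 1 ✓]
13^36 ≡ 63 (mod 109)  [q = 3: ≢ 1 ✓]
Every test exponent gives a nontrivial residue, hence 13 generates the full group.

Yes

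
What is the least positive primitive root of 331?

3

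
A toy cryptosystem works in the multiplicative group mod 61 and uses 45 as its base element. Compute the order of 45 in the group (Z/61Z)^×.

30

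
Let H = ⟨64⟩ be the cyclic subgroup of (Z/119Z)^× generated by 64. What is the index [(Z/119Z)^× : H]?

The order of 64 must divide φ(119) = φ(7·17) = (7−1)·(17−1) = 6·16 = 96 = 2^5 · 3.
Divisors of 96: 1, 2, 3, 4, 6, 8, 12, 16, 24, 32, 48, 96.
Evaluate successive powers at the divisors of 96:
64^1 ≡ 64
64^2 ≡ 50
64^3 ≡ 106
64^4 ≡ 1
So ord_119(64) = 4, hence |⟨64⟩| = 4.
[(Z/119Z)^× : ⟨64⟩] = 96/4 = 24.

24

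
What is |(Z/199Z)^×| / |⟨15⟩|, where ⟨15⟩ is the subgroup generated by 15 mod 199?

ord(15) | φ(199) = 199 − 1 = 198 = 2 · 3^2 · 11.
Divisors of 198: 1, 2, 3, 6, 9, 11, 18, 22, 33, 66, 99, 198.
Test each divisor d:
15^1 ≡ 15 (mod 199)
15^2 ≡ 26 (mod 199)
15^3 ≡ 191 (mod 199)
15^6 ≡ 64 (mod 199)
15^9 ≡ 85 (mod 199)
15^11 ≡ 21 (mod 199)
15^18 ≡ 61 (mod 199)
15^22 ≡ 43 (mod 199)
15^33 ≡ 107 (mod 199)
15^66 ≡ 106 (mod 199)
15^99 ≡ 198 (mod 199)
15^198 ≡ 1 (mod 199) ✓
So ord_199(15) = 198, hence |⟨15⟩| = 198.
[(Z/199Z)^× : ⟨15⟩] = 198/198 = 1.

1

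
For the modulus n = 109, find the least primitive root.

6

φ(109) = 109 − 1 = 108 = 2^2 · 3^3.
g is a primitive root iff g^(108/q) ≢ 1 (mod 109) for each prime q ∈ {2, 3}.
g = 2: 2^54 ≡ 108; 2^36 ≡ 1 — hits 1, so not a primitive root.
g = 3: 3^54 ≡ 1 — hits 1, so not a primitive root.
g = 4: 4^54 ≡ 1 — hits 1, so not a primitive root.
g = 5: 5^54 ≡ 1 — hits 1, so not a primitive root.
g = 6: 6^54 ≡ 108; 6^36 ≡ 63 — none is 1, so 6 is a primitive root.
So 6 is the smallest generator of (Z/109Z)^×.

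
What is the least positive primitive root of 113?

3

φ(113) = 113 − 1 = 112 = 2^4 · 7.
g is a primitive root iff g^(112/q) ≢ 1 (mod 113) for each prime q ∈ {2, 7}.
g = 2: 2^56 ≡ 1 — hits 1, so not a primitive root.
g = 3: 3^56 ≡ 112; 3^16 ≡ 49 — none is 1, so 3 is a primitive root.
So 3 is the smallest generator of (Z/113Z)^×.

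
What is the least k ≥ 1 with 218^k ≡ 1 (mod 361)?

171

ord(218) | φ(361) = φ(19^2) = 19·(19−1) = 342 = 2 · 3^2 · 19.
Divisors of 342: 1, 2, 3, 6, 9, 18, 19, 38, 57, 114, 171, 342.
Compute 218^d (mod 361) for the divisors d until we hit 1:
218^1 ≡ 218 (mod 361)
218^2 ≡ 233 (mod 361)
218^3 ≡ 254 (mod 361)
218^6 ≡ 258 (mod 361)
218^9 ≡ 191 (mod 361)
218^18 ≡ 20 (mod 361)
218^19 ≡ 28 (mod 361)
218^38 ≡ 62 (mod 361)
218^57 ≡ 292 (mod 361)
218^114 ≡ 68 (mod 361)
218^171 ≡ 1 (mod 361) ✓
The smallest such exponent is 171, so the order of 218 is 171.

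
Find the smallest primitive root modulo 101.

φ(101) = 101 − 1 = 100 = 2^2 · 5^2.
g is a primitive root iff g^(100/q) ≢ 1 (mod 101) for each prime q ∈ {2, 5}.
g = 2: 2^50 ≡ 100; 2^20 ≡ 95 — none is 1, so 2 is a primitive root.
Hence the least primitive root of 101 is 2.

2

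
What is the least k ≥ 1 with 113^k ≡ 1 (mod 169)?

The order of 113 must divide φ(169) = φ(13^2) = 13·(13−1) = 156 = 2^2 · 3 · 13.
Divisors of 156: 1, 2, 3, 4, 6, 12, 13, 26, 39, 52, 78, 156.
Evaluate successive powers at the divisors of 156:
113^1 ≡ 113 (mod 169)
113^2 ≡ 94 (mod 169)
113^3 ≡ 144 (mod 169)
113^4 ≡ 48 (mod 169)
113^6 ≡ 118 (mod 169)
113^12 ≡ 66 (mod 169)
113^13 ≡ 22 (mod 169)
113^26 ≡ 146 (mod 169)
113^39 ≡ 1 (mod 169) ✓
The smallest such exponent is 39, so the order of 113 is 39.

39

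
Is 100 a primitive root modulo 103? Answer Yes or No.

No

φ(103) = 103 − 1 = 102 = 2 · 3 · 17.
An element g generates (Z/103Z)^× iff g^(102/q) ≢ 1 (mod 103) for each prime q ∈ {2, 3, 17}.
100^51 ≡ 1 (mod 103)  [q = 2: ≡ 1 ✗]
100^34 ≡ 1 (mod 103)  [q = 3: ≡ 1 ✗]
100^6 ≡ 8 (mod 103)  [q = 17: ≢ 1 ✓]
100^51 ≡ 1 shows ord(100) | 51, strictly less than φ(103); not a primitive root.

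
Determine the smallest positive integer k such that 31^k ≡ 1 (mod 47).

46

The order of 31 must divide φ(47) = 47 − 1 = 46 = 2 · 23.
Divisors of 46: 1, 2, 23, 46.
Test each divisor d:
31^1 ≡ 31 (mod 47)
31^2 ≡ 21 (mod 47)
31^23 ≡ 46 (mod 47)
31^46 ≡ 1 (mod 47) ✓
The smallest such exponent is 46, so the order of 31 is 46.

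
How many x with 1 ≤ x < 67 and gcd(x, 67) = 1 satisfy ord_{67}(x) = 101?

φ(67) = 67 − 1 = 66 = 2 · 3 · 11.
Since (Z/67Z)^× is cyclic of order 66, the number of elements of order d is φ(d) when d | 66 and 0 otherwise.
Here 66 is not a multiple of 101, so there are no elements of order 101.

0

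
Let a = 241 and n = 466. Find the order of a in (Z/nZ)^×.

ord(241) | φ(466) = φ(2)·φ(233) = 1·232 = 232 = 2^3 · 29.
Divisors of 232: 1, 2, 4, 8, 29, 58, 116, 232.
Check 241^d mod 466 for each divisor in increasing order:
241^1 ≡ 241 (mod 466)
241^2 ≡ 297 (mod 466)
241^4 ≡ 135 (mod 466)
241^8 ≡ 51 (mod 466)
241^29 ≡ 1 (mod 466) ✓
Therefore the multiplicative order of 241 modulo 466 is 29.

29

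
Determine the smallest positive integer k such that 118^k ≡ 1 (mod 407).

90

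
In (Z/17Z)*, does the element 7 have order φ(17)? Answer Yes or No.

Yes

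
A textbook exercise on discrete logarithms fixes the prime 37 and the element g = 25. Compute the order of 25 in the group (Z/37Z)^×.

By Lagrange's theorem, ord_37(25) divides φ(37) = 37 − 1 = 36 = 2^2 · 3^2.
Divisors of 36: 1, 2, 3, 4, 6, 9, 12, 18, 36.
Check 25^d mod 37 for each divisor in increasing order:
25^1 ≡ 25 (mod 37)
25^2 ≡ 33 (mod 37)
25^3 ≡ 11 (mod 37)
25^4 ≡ 16 (mod 37)
25^6 ≡ 10 (mod 37)
25^9 ≡ 36 (mod 37)
25^12 ≡ 26 (mod 37)
25^18 ≡ 1 (mod 37) ✓
So ord_37(25) = 18.

18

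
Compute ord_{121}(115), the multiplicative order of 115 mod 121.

55

Since 115 ∈ (Z/121Z)^×, its order divides φ(121) = φ(11^2) = 11·(11−1) = 110 = 2 · 5 · 11.
Divisors of 110: 1, 2, 5, 10, 11, 22, 55, 110.
Compute 115^d (mod 121) for the divisors d until we hit 1:
115^1 ≡ 115 (mod 121)
115^2 ≡ 36 (mod 121)
115^5 ≡ 89 (mod 121)
115^10 ≡ 56 (mod 121)
115^11 ≡ 27 (mod 121)
115^22 ≡ 3 (mod 121)
115^55 ≡ 1 (mod 121) ✓
The smallest such exponent is 55, so the order of 115 is 55.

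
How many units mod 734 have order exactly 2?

φ(734) = φ(2)·φ(367) = 1·366 = 366 = 2 · 3 · 61.
In a cyclic group of order 366, there are φ(d) elements of order d for each divisor d of 366, and zero for non-divisors.
2 | 366, and φ(2) = 2 − 1 = 1.

1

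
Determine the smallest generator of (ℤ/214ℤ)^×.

φ(214) = φ(2)·φ(107) = 1·106 = 106 = 2 · 53.
g is a primitive root iff g^(106/q) ≢ 1 (mod 214) for each prime q ∈ {2, 53}.
g = 2: gcd(2, 214) = 2 > 1, not a unit — skip.
g = 3: 3^53 ≡ 1 — hits 1, so not a primitive root.
g = 4: gcd(4, 214) = 2 > 1, not a unit — skip.
g = 5: 5^53 ≡ 213; 5^2 ≡ 25 — none is 1, so 5 is a primitive root.
So 5 is the smallest generator of (Z/214Z)^×.

5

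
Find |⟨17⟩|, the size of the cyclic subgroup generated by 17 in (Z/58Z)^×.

4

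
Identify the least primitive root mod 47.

5

φ(47) = 47 − 1 = 46 = 2 · 23.
Test candidates g = 2, 3, … against the prime factors q ∈ {2, 23} of φ(47): g is a generator iff g^(46/q) ≢ 1 for every such q.
g = 2: 2^23 ≡ 1 — hits 1, so not a primitive root.
g = 3: 3^23 ≡ 1 — hits 1, so not a primitive root.
g = 4: 4^23 ≡ 1 — hits 1, so not a primitive root.
g = 5: 5^23 ≡ 46; 5^2 ≡ 25 — none is 1, so 5 is a primitive root.
The smallest primitive root modulo 47 is 5.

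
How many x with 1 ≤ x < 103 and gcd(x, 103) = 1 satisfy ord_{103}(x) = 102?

32

φ(103) = 103 − 1 = 102 = 2 · 3 · 17.
Since (Z/103Z)^× is cyclic of order 102, the number of elements of order d is φ(d) when d | 102 and 0 otherwise.
102 = 2 · 3 · 17 divides 102, and φ(102) = 32.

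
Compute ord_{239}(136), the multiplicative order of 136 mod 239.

Since 136 ∈ (Z/239Z)^×, its order divides φ(239) = 239 − 1 = 238 = 2 · 7 · 17.
Divisors of 238: 1, 2, 7, 14, 17, 34, 119, 238.
Evaluate successive powers at the divisors of 238:
136^1 ≡ 136 (mod 239)
136^2 ≡ 93 (mod 239)
136^7 ≡ 101 (mod 239)
136^14 ≡ 163 (mod 239)
136^17 ≡ 10 (mod 239)
136^34 ≡ 100 (mod 239)
136^119 ≡ 1 (mod 239) ✓
So ord_239(136) = 119.

119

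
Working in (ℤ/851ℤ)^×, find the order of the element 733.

By Lagrange's theorem, ord_851(733) divides φ(851) = φ(23·37) = (23−1)·(37−1) = 22·36 = 792 = 2^3 · 3^2 · 11.
Divisors of 792: 1, 2, 3, 4, 6, 8, 9, 11, 12, 18, 22, 24, 33, 36, 44, 66, 72, 88, 99, 132, 198, 264, 396, 792.
Check 733^d mod 851 for each divisor in increasing order:
733^1 ≡ 733 (mod 851)
733^2 ≡ 308 (mod 851)
733^3 ≡ 249 (mod 851)
733^4 ≡ 403 (mod 851)
733^6 ≡ 729 (mod 851)
733^8 ≡ 719 (mod 851)
733^9 ≡ 258 (mod 851)
733^11 ≡ 321 (mod 851)
733^12 ≡ 417 (mod 851)
733^18 ≡ 186 (mod 851)
733^22 ≡ 70 (mod 851)
733^24 ≡ 285 (mod 851)
733^33 ≡ 344 (mod 851)
733^36 ≡ 556 (mod 851)
733^44 ≡ 645 (mod 851)
733^66 ≡ 47 (mod 851)
733^72 ≡ 223 (mod 851)
733^88 ≡ 737 (mod 851)
733^99 ≡ 850 (mod 851)
733^132 ≡ 507 (mod 851)
733^198 ≡ 1 (mod 851) ✓
So ord_851(733) = 198.

198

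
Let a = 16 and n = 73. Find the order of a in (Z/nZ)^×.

9

The order of 16 must divide φ(73) = 73 − 1 = 72 = 2^3 · 3^2.
Divisors of 72: 1, 2, 3, 4, 6, 8, 9, 12, 18, 24, 36, 72.
Test each divisor d:
16^1 ≡ 16
16^2 ≡ 37
16^3 ≡ 8
16^4 ≡ 55
16^6 ≡ 64
16^8 ≡ 32
16^9 ≡ 1
The smallest such exponent is 9, so the order of 16 is 9.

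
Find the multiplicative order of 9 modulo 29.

Since 9 ∈ (Z/29Z)^×, its order divides φ(29) = 29 − 1 = 28 = 2^2 · 7.
Divisors of 28: 1, 2, 4, 7, 14, 28.
Check 9^d mod 29 for each divisor in increasing order:
9^1 ≡ 9 (mod 29)
9^2 ≡ 23 (mod 29)
9^4 ≡ 7 (mod 29)
9^7 ≡ 28 (mod 29)
9^14 ≡ 1 (mod 29) ✓
So ord_29(9) = 14.

14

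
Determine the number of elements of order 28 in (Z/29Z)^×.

φ(29) = 29 − 1 = 28 = 2^2 · 7.
(Z/29Z)^× is cyclic (|G| = 28); a cyclic group of order m has exactly φ(d) elements of each order d | m, and none otherwise.
28 = 2^2 · 7 divides 28, and φ(28) = 12.

12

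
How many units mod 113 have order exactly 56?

24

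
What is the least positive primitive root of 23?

φ(23) = 23 − 1 = 22 = 2 · 11.
Test candidates g = 2, 3, … against the prime factors q ∈ {2, 11} of φ(23): g is a generator iff g^(22/q) ≢ 1 for every such q.
g = 2: 2^11 ≡ 1 — hits 1, so not a primitive root.
g = 3: 3^11 ≡ 1 — hits 1, so not a primitive root.
g = 4: 4^11 ≡ 1 — hits 1, so not a primitive root.
g = 5: 5^11 ≡ 22; 5^2 ≡ 2 — none is 1, so 5 is a primitive root.
So 5 is the smallest generator of (Z/23Z)^×.

5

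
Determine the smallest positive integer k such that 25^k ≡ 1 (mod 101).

25

By Lagrange's theorem, ord_101(25) divides φ(101) = 101 − 1 = 100 = 2^2 · 5^2.
Divisors of 100: 1, 2, 4, 5, 10, 20, 25, 50, 100.
Test each divisor d:
25^1 ≡ 25
25^2 ≡ 19
25^4 ≡ 58
25^5 ≡ 36
25^10 ≡ 84
25^20 ≡ 87
25^25 ≡ 1
Hence ord(25) = 25.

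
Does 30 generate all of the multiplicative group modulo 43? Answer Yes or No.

Yes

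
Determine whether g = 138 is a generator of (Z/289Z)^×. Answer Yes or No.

φ(289) = φ(17^2) = 17·(17−1) = 272 = 2^4 · 17.
Test 138^(272/q) mod 289 for each prime factor q of 272:
138^136 ≡ 1 (mod 289)  [q = 2: ≡ 1 ✗]
138^16 ≡ 154 (mod 289)  [q = 17: ≢ 1 ✓]
The check at q = 2 fails, so 138 generates a proper subgroup.

No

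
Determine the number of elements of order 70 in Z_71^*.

24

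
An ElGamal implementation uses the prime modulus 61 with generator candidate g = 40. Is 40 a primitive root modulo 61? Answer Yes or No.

No

φ(61) = 61 − 1 = 60 = 2^2 · 3 · 5.
It suffices to check that the order of 40 is not a proper divisor of 60: compute 40^(60/q) for q ∈ {2, 3, 5}.
40^30 ≡ 60 (mod 61)  [q = 2: ≢ 1 ✓]
40^20 ≡ 47 (mod 61)  [q = 3: ≢ 1 ✓]
40^12 ≡ 1 (mod 61)  [q = 5: ≡ 1 ✗]
40^12 ≡ 1 shows ord(40) | 12, strictly less than φ(61); not a primitive root.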